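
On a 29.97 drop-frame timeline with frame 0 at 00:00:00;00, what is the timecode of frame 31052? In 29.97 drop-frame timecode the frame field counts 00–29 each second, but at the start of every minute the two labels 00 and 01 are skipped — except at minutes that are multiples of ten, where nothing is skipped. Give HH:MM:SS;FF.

Each 10-minute DF block holds 10 × 60 × 30 − 9 × 2 = 17982 frames. 31052 ÷ 17982 → 1 full block, remainder 13070.
Within the partial block the first minute is 1800 frames and each further minute 1798, so 7 further minute boundaries passed. Total skipped labels = 18 × 1 + 2 × 7 = 32.
Non-drop label index = 31052 + 32 = 31084; at 30 labels/s that is 00:17:16:04, i.e. DF 00:17:16;04.

00:17:16;04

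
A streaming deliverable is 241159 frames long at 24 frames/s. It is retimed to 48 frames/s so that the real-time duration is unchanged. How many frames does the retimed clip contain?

Frames at target rate = 241159 × (48) / (24) = 482318.

482318 frames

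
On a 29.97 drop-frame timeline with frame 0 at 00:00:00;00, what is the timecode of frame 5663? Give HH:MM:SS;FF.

00:03:08;29

Each 10-minute DF block holds 10 × 60 × 30 − 9 × 2 = 17982 frames. 5663 ÷ 17982 → 0 full blocks, remainder 5663.
Within the partial block the first minute is 1800 frames and each further minute 1798, so 3 further minute boundaries passed. Total skipped labels = 18 × 0 + 2 × 3 = 6.
Non-drop label index = 5663 + 6 = 5669; at 30 labels/s that is 00:03:08:29, i.e. DF 00:03:08;29.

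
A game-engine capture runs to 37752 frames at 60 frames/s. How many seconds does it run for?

629.2 seconds

Running time = 37752 / (60) = 629.2 s.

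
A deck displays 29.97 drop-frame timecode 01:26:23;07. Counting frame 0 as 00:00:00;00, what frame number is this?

As if non-drop at 30 labels/s: (1 × 3600 + 26 × 60 + 23) × 30 + 7 = 155497.
Minute boundaries passed: 86; those not divisible by 10: 86 − 8 = 78; dropped labels = 2 × 78 = 156.
Actual frame index = 155497 − 156 = 155341.

155341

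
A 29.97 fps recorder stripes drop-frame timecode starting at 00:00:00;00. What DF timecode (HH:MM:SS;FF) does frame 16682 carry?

Ten DF minutes hold 17982 frames, so frame 16682 lies in block 0 (frames 0–17981) with 16682 frames into that block.
The block's first minute is 1800 frames and the rest 1798 each; 16682 frames reaches minute 9, so 0 × 18 + 9 × 2 = 18 labels have been skipped so far.
Adding those back, label number 16682 + 18 = 16700 at 30 labels/s is 556 s + 20 f = 0 h 9 min 16 s frame 20, i.e. 00:09:16;20.

00:09:16;20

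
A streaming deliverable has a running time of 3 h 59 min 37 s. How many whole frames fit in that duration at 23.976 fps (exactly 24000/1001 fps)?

344703 frames

3 h 59 min 37 s = 14377 s.
Frames = 14377 × 24000/1001 = 31368000/91 ≈ 344703.2967.
Complete frames: 344703.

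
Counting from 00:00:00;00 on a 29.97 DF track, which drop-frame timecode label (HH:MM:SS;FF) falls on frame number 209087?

01:56:16;17

Ten DF minutes hold 17982 frames, so frame 209087 lies in block 11 (frames 197802–215783) with 11285 frames into that block.
The block's first minute is 1800 frames and the rest 1798 each; 11285 frames reaches minute 6, so 11 × 18 + 6 × 2 = 210 labels have been skipped so far.
Adding those back, label number 209087 + 210 = 209297 at 30 labels/s is 6976 s + 17 f = 1 h 56 min 16 s frame 17, i.e. 01:56:16;17.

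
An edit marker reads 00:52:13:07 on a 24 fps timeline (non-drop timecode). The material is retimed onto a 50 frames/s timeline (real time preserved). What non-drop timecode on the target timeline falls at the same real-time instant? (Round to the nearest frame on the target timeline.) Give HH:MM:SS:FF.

00:52:13:15

Source frame index: (0×3600 + 52×60 + 13) × 24 + 7 = 75199.
Real time: 75199 / (24) = 75199/24 s.
Target frame: (75199/24) × (50) = 1879975/12 ≈ 156664.583 → 156665.
At 50 labels/s: frame 156665 → 00:52:13:15.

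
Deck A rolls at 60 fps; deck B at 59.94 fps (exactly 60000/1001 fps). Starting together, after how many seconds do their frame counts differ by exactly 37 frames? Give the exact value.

37037/60 seconds

The gap grows by |60000/1001 − 60| = 60/1001 frames per second.
Time for a 37-frame gap: 37 ÷ (60/1001) = 37037/60 s.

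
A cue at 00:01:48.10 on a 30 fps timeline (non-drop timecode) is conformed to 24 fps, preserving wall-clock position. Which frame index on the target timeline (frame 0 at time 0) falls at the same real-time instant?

frame 2600

Source frame index: (0×3600 + 1×60 + 48) × 30 + 10 = 3250.
Real time: 3250 / (30) = 325/3 s.
Target frame: (325/3) × (24) = 2600.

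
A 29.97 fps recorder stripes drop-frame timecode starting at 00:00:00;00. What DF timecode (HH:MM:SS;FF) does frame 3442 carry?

00:01:54;24

Each 10-minute DF block holds 10 × 60 × 30 − 9 × 2 = 17982 frames. 3442 ÷ 17982 → 0 full blocks, remainder 3442.
Within the partial block the first minute is 1800 frames and each further minute 1798, so 1 further minute boundary passed. Total skipped labels = 18 × 0 + 2 × 1 = 2.
Non-drop label index = 3442 + 2 = 3444; at 30 labels/s that is 00:01:54:24, i.e. DF 00:01:54;24.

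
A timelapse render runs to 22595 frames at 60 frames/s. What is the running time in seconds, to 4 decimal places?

376.5833 seconds

Running time = 22595 × 1/60 = 4519/12 s ≈ 376.5833 s.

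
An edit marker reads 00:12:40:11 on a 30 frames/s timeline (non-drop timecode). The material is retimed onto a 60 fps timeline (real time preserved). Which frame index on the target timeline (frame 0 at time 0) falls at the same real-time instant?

Source frame index: (0×3600 + 12×60 + 40) × 30 + 11 = 22811.
Real time: 22811 / (30) = 22811/30 s.
Target frame: (22811/30) × (60) = 45622.

frame 45622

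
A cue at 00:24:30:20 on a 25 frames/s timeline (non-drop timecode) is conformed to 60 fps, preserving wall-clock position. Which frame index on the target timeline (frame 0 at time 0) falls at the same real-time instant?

frame 88248

Source frame index: (0×3600 + 24×60 + 30) × 25 + 20 = 36770.
Real time: 36770 / (25) = 7354/5 s.
Target frame: (7354/5) × (60) = 88248.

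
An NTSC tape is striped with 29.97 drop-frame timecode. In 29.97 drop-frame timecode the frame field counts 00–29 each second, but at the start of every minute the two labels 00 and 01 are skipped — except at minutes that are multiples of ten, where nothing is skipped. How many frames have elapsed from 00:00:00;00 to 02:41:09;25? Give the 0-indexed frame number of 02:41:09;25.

Complete 10-minute blocks: 16, each 17982 frames → 287712.
Remaining 1 whole minute in the current block: 1800 + 0 × 1798 = 1800 frames.
Within the current minute: 9 × 30 + 25 − 2 = 293 (labels ;00/;01 skipped at this minute). Total = 287712 + 1800 + 293 = 289805.

289805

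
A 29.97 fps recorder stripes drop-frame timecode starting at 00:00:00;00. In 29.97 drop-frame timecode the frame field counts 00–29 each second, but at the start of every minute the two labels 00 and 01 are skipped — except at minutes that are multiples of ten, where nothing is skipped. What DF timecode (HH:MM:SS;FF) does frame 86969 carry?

00:48:21;27

Ten DF minutes hold 17982 frames, so frame 86969 lies in block 4 (frames 71928–89909) with 15041 frames into that block.
The block's first minute is 1800 frames and the rest 1798 each; 15041 frames reaches minute 8, so 4 × 18 + 8 × 2 = 88 labels have been skipped so far.
Adding those back, label number 86969 + 88 = 87057 at 30 labels/s is 2901 s + 27 f = 0 h 48 min 21 s frame 27, i.e. 00:48:21;27.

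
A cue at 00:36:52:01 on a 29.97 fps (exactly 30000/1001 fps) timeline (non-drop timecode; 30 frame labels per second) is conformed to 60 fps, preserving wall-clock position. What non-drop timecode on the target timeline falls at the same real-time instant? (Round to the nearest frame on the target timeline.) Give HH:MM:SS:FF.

00:36:54:15

Source frame index: (0×3600 + 36×60 + 52) × 30 + 1 = 66361.
Real time: 66361 / (30000/1001) = 66427361/30000 s.
Target frame: (66427361/30000) × (60) = 66427361/500 ≈ 132854.722 → 132855.
At 60 labels/s: frame 132855 → 00:36:54:15.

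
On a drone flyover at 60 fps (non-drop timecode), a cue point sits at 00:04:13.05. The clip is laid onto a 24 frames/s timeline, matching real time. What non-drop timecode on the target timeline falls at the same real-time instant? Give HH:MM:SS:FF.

00:04:13:02

Source frame index: (0×3600 + 4×60 + 13) × 60 + 5 = 15185.
Real time: 15185 / (60) = 3037/12 s.
Target frame: (3037/12) × (24) = 6074.
At 24 labels/s: frame 6074 → 00:04:13:02.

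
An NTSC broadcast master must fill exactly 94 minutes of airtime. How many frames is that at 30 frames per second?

169200 frames

94 min = 5640 s.
Frames = 5640 × 30 = 169200.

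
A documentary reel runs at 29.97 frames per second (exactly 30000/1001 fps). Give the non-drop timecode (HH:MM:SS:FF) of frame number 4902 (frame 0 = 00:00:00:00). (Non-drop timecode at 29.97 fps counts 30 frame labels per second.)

00:02:43:12

4902 ÷ 30 = 163 full seconds, remainder 12 frames.
163 s = 0 h 2 min 43 s.
Timecode: 00:02:43:12.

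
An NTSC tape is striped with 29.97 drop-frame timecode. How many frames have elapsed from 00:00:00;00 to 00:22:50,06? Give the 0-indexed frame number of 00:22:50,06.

41066

As if non-drop at 30 labels/s: (0 × 3600 + 22 × 60 + 50) × 30 + 6 = 41106.
Minute boundaries passed: 22; those not divisible by 10: 22 − 2 = 20; dropped labels = 2 × 20 = 40.
Actual frame index = 41106 − 40 = 41066.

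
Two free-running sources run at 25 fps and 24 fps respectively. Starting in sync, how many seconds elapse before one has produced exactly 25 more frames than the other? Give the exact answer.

25 seconds

The gap grows by |24 − 25| = 1 frame per second.
Time for a 25-frame gap: 25 ÷ (1) = 25 s.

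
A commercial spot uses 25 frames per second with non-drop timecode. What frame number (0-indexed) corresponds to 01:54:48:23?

frame 172223

Total seconds to the label: (1 × 3600 + 54 × 60 + 48) = 6888.
Frame index = 6888 × 25 + 23 = 172223.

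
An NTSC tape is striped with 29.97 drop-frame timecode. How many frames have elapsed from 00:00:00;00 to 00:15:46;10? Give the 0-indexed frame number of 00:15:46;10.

28362

Complete 10-minute blocks: 1, each 17982 frames → 17982.
Remaining 5 whole minutes in the current block: 1800 + 4 × 1798 = 8992 frames.
Within the current minute: 46 × 30 + 10 − 2 = 1388 (labels ;00/;01 skipped at this minute). Total = 17982 + 8992 + 1388 = 28362.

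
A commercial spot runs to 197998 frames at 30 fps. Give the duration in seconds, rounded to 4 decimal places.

6599.9333 seconds

Running time = 197998 × 1/30 = 98999/15 s ≈ 6599.9333 s.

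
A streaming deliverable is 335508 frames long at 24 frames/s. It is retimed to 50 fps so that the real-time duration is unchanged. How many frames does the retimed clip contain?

Target frames = source frames × (target rate / source rate) = 335508 × (50)/(24) = 335508 × 25/12 = 698975.

698975 frames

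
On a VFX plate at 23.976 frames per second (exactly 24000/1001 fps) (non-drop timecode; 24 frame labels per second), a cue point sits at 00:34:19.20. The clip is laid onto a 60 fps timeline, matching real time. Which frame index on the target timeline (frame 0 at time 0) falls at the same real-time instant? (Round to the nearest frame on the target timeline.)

frame 123714

Source frame index: (0×3600 + 34×60 + 19) × 24 + 20 = 49436.
Real time: 49436 / (24000/1001) = 12371359/6000 s.
Target frame: (12371359/6000) × (60) = 12371359/100 ≈ 123713.590 → 123714.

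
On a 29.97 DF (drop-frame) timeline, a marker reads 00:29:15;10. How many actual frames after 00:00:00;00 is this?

52606

As if non-drop at 30 labels/s: (0 × 3600 + 29 × 60 + 15) × 30 + 10 = 52660.
Minute boundaries passed: 29; those not divisible by 10: 29 − 2 = 27; dropped labels = 2 × 27 = 54.
Actual frame index = 52660 − 54 = 52606.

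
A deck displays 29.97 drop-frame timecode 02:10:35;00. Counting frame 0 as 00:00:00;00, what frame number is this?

Complete 10-minute blocks: 13, each 17982 frames → 233766.
Remaining 0 whole minutes in the current block: 0 frames.
Within the current minute: 35 × 30 + 0 = 1050. Total = 233766 + 0 + 1050 = 234816.

234816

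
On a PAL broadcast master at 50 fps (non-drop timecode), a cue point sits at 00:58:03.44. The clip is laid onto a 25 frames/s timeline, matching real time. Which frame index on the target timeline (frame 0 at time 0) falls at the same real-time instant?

frame 87097

Source frame index: (0×3600 + 58×60 + 3) × 50 + 44 = 174194.
Real time: 174194 / (50) = 87097/25 s.
Target frame: (87097/25) × (25) = 87097.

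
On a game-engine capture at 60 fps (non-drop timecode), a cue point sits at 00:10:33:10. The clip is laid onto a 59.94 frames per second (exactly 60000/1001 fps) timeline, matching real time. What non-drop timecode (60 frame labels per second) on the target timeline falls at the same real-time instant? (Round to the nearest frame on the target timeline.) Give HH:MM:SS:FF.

Source frame index: (0×3600 + 10×60 + 33) × 60 + 10 = 37990.
Real time: 37990 / (60) = 3799/6 s.
Target frame: (3799/6) × (60000/1001) = 37990000/1001 ≈ 37952.048 → 37952.
At 60 labels/s: frame 37952 → 00:10:32:32.

00:10:32:32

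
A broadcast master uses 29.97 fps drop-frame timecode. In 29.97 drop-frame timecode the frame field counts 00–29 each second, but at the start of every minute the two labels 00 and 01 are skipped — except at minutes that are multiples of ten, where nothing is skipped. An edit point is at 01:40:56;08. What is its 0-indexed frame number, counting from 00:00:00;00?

Complete 10-minute blocks: 10, each 17982 frames → 179820.
Remaining 0 whole minutes in the current block: 0 frames.
Within the current minute: 56 × 30 + 8 = 1688. Total = 179820 + 0 + 1688 = 181508.

181508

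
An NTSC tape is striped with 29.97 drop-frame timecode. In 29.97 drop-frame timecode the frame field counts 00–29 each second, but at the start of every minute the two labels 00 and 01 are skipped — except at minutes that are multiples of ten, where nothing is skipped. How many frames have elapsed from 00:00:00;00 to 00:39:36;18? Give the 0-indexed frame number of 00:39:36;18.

71226

Complete 10-minute blocks: 3, each 17982 frames → 53946.
Remaining 9 whole minutes in the current block: 1800 + 8 × 1798 = 16184 frames.
Within the current minute: 36 × 30 + 18 − 2 = 1096 (labels ;00/;01 skipped at this minute). Total = 53946 + 16184 + 1096 = 71226.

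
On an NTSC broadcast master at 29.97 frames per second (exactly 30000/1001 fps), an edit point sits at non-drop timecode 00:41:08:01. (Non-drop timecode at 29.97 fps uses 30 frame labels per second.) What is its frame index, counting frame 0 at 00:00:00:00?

Total seconds to the label: (0 × 3600 + 41 × 60 + 8) = 2468.
Frame index = 2468 × 30 + 1 = 74041.

74041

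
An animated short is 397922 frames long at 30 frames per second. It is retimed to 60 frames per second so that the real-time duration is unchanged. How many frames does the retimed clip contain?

Frames at target rate = 397922 × (60) / (30) = 795844.

795844 frames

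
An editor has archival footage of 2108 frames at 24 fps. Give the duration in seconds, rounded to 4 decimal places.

Running time = 2108 × 1/24 = 527/6 s ≈ 87.8333 s.

87.8333 seconds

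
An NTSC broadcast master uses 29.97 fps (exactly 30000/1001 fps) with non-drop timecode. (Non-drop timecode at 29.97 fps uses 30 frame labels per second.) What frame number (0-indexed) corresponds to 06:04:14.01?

Total seconds to the label: (6 × 3600 + 4 × 60 + 14) = 21854.
Frame index = 21854 × 30 + 1 = 655621.

frame 655621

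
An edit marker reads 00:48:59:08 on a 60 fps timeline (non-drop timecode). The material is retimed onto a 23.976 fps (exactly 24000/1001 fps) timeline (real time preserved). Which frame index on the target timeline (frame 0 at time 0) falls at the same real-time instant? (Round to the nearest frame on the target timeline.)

frame 70469

Source frame index: (0×3600 + 48×60 + 59) × 60 + 8 = 176348.
Real time: 176348 / (60) = 44087/15 s.
Target frame: (44087/15) × (24000/1001) = 70539200/1001 ≈ 70468.731 → 70469.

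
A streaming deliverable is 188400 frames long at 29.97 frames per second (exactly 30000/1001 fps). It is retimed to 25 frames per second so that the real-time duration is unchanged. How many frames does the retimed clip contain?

Target frames = source frames × (target rate / source rate) = 188400 × (25)/(30000/1001) = 188400 × 1001/1200 = 157157.

157157 frames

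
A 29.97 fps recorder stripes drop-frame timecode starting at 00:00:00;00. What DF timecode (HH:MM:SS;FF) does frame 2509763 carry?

23:15:42;15

Each 10-minute DF block holds 10 × 60 × 30 − 9 × 2 = 17982 frames. 2509763 ÷ 17982 → 139 full blocks, remainder 10265.
Within the partial block the first minute is 1800 frames and each further minute 1798, so 5 further minute boundaries passed. Total skipped labels = 18 × 139 + 2 × 5 = 2512.
Non-drop label index = 2509763 + 2512 = 2512275; at 30 labels/s that is 23:15:42:15, i.e. DF 23:15:42;15.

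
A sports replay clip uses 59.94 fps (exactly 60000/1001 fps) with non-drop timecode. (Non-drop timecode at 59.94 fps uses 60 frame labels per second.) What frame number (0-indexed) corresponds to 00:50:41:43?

Total seconds to the label: (0 × 3600 + 50 × 60 + 41) = 3041.
Frame index = 3041 × 60 + 43 = 182503.

frame 182503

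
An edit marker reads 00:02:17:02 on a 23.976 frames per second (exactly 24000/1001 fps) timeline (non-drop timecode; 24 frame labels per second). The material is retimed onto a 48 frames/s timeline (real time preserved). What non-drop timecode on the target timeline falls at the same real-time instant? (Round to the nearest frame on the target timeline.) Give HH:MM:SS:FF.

00:02:17:11

Source frame index: (0×3600 + 2×60 + 17) × 24 + 2 = 3290.
Real time: 3290 / (24000/1001) = 329329/2400 s.
Target frame: (329329/2400) × (48) = 329329/50 ≈ 6586.580 → 6587.
At 48 labels/s: frame 6587 → 00:02:17:11.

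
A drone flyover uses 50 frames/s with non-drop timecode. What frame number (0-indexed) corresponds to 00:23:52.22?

Total seconds to the label: (0 × 3600 + 23 × 60 + 52) = 1432.
Frame index = 1432 × 50 + 22 = 71622.

71622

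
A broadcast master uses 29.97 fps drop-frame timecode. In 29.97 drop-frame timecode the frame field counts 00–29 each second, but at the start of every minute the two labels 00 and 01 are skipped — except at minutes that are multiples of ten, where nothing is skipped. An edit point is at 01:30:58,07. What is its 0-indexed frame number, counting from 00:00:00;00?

163585

As if non-drop at 30 labels/s: (1 × 3600 + 30 × 60 + 58) × 30 + 7 = 163747.
Minute boundaries passed: 90; those not divisible by 10: 90 − 9 = 81; dropped labels = 2 × 81 = 162.
Actual frame index = 163747 − 162 = 163585.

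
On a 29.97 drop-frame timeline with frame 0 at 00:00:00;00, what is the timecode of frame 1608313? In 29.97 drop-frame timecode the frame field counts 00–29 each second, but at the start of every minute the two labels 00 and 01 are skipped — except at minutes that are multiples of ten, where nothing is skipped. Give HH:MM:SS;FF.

Ten DF minutes hold 17982 frames, so frame 1608313 lies in block 89 (frames 1600398–1618379) with 7915 frames into that block.
The block's first minute is 1800 frames and the rest 1798 each; 7915 frames reaches minute 4, so 89 × 18 + 4 × 2 = 1610 labels have been skipped so far.
Adding those back, label number 1608313 + 1610 = 1609923 at 30 labels/s is 53664 s + 3 f = 14 h 54 min 24 s frame 3, i.e. 14:54:24;03.

14:54:24;03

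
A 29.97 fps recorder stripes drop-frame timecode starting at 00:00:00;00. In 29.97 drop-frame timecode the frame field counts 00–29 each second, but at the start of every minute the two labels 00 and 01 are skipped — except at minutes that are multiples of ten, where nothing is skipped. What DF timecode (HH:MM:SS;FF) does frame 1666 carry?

Each 10-minute DF block holds 10 × 60 × 30 − 9 × 2 = 17982 frames. 1666 ÷ 17982 → 0 full blocks, remainder 1666.
Within the partial block the first minute is 1800 frames and each further minute 1798, so 0 further minute boundaries passed. Total skipped labels = 18 × 0 + 2 × 0 = 0.
Non-drop label index = 1666 + 0 = 1666; at 30 labels/s that is 00:00:55:16, i.e. DF 00:00:55;16.

00:00:55;16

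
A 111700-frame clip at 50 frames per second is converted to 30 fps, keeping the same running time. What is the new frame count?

67020 frames

Target frames = source frames × (target rate / source rate) = 111700 × (30)/(50) = 111700 × 3/5 = 67020.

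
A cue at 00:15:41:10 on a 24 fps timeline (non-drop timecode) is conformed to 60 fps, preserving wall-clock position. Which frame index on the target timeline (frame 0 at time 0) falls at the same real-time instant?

frame 56485

Source frame index: (0×3600 + 15×60 + 41) × 24 + 10 = 22594.
Real time: 22594 / (24) = 11297/12 s.
Target frame: (11297/12) × (60) = 56485.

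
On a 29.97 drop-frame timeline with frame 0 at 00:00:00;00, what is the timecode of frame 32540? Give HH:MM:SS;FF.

00:18:05;24

Ten DF minutes hold 17982 frames, so frame 32540 lies in block 1 (frames 17982–35963) with 14558 frames into that block.
The block's first minute is 1800 frames and the rest 1798 each; 14558 frames reaches minute 8, so 1 × 18 + 8 × 2 = 34 labels have been skipped so far.
Adding those back, label number 32540 + 34 = 32574 at 30 labels/s is 1085 s + 24 f = 0 h 18 min 5 s frame 24, i.e. 00:18:05;24.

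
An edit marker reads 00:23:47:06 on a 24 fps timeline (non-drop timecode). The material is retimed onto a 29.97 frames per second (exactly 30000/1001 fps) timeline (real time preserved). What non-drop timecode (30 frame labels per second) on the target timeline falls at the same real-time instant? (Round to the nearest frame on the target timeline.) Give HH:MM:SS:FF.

Source frame index: (0×3600 + 23×60 + 47) × 24 + 6 = 34254.
Real time: 34254 / (24) = 5709/4 s.
Target frame: (5709/4) × (30000/1001) = 3892500/91 ≈ 42774.725 → 42775.
At 30 labels/s: frame 42775 → 00:23:45:25.

00:23:45:25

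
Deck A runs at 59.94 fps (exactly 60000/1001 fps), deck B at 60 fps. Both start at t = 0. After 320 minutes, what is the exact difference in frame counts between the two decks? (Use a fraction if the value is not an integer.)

320 min = 19200 s.
A emits 60000/1001 × 19200 = 1152000000/1001 frames; B emits 60 × 19200 = 1152000.
Difference = 1152000/1001 frames (≈ 1150.8492); B is ahead of A.

1152000/1001 frames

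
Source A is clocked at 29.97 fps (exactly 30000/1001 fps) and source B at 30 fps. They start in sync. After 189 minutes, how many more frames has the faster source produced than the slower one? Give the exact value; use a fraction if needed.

189 min = 11340 s.
A emits 30000/1001 × 11340 = 48600000/143 frames; B emits 30 × 11340 = 340200.
Difference = 48600/143 frames (≈ 339.8601); B is ahead of A.

48600/143 frames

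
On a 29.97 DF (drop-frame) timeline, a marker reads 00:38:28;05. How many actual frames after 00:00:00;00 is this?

Complete 10-minute blocks: 3, each 17982 frames → 53946.
Remaining 8 whole minutes in the current block: 1800 + 7 × 1798 = 14386 frames.
Within the current minute: 28 × 30 + 5 − 2 = 843 (labels ;00/;01 skipped at this minute). Total = 53946 + 14386 + 843 = 69175.

69175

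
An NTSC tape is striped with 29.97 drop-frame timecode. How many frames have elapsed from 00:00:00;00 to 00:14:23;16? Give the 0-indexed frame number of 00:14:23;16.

Complete 10-minute blocks: 1, each 17982 frames → 17982.
Remaining 4 whole minutes in the current block: 1800 + 3 × 1798 = 7194 frames.
Within the current minute: 23 × 30 + 16 − 2 = 704 (labels ;00/;01 skipped at this minute). Total = 17982 + 7194 + 704 = 25880.

25880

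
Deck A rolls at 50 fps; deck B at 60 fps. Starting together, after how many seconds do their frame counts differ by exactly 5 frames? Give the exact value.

The gap grows by |60 − 50| = 10 frames per second.
Time for a 5-frame gap: 5 ÷ (10) = 0.5 s.

0.5 seconds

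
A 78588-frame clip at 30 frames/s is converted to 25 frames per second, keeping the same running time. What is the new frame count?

Target frames = source frames × (target rate / source rate) = 78588 × (25)/(30) = 78588 × 5/6 = 65490.

65490 frames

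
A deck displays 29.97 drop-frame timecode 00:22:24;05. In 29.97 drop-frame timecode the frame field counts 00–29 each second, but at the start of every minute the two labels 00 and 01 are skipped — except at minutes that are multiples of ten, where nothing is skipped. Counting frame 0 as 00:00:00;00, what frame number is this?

40285

As if non-drop at 30 labels/s: (0 × 3600 + 22 × 60 + 24) × 30 + 5 = 40325.
Minute boundaries passed: 22; those not divisible by 10: 22 − 2 = 20; dropped labels = 2 × 20 = 40.
Actual frame index = 40325 − 40 = 40285.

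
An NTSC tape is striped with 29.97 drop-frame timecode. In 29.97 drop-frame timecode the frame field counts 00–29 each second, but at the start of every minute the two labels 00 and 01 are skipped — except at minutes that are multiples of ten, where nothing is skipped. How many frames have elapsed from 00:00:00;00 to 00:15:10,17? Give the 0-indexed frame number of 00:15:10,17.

As if non-drop at 30 labels/s: (0 × 3600 + 15 × 60 + 10) × 30 + 17 = 27317.
Minute boundaries passed: 15; those not divisible by 10: 15 − 1 = 14; dropped labels = 2 × 14 = 28.
Actual frame index = 27317 − 28 = 27289.

27289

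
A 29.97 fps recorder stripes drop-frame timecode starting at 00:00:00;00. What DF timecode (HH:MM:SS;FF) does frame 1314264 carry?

12:10:52;18

Ten DF minutes hold 17982 frames, so frame 1314264 lies in block 73 (frames 1312686–1330667) with 1578 frames into that block.
The block's first minute is 1800 frames and the rest 1798 each; 1578 frames reaches minute 0, so 73 × 18 + 0 × 2 = 1314 labels have been skipped so far.
Adding those back, label number 1314264 + 1314 = 1315578 at 30 labels/s is 43852 s + 18 f = 12 h 10 min 52 s frame 18, i.e. 12:10:52;18.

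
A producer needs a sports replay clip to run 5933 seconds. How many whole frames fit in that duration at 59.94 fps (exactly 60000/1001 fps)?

Frames = 5933 × 60000/1001 = 355980000/1001 ≈ 355624.3756.
Complete frames: 355624.

355624 frames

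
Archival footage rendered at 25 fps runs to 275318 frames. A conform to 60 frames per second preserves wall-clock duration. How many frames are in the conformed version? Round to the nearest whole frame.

660763 frames

Frames at target rate = 275318 × (60) / (25) = 3303816/5 ≈ 660763.200.
Nearest whole frame: 660763.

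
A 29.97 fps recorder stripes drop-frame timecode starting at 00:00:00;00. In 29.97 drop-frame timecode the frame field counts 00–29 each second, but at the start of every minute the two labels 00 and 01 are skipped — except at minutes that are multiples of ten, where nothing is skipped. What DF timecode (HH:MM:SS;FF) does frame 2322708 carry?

21:31:41;02

Ten DF minutes hold 17982 frames, so frame 2322708 lies in block 129 (frames 2319678–2337659) with 3030 frames into that block.
The block's first minute is 1800 frames and the rest 1798 each; 3030 frames reaches minute 1, so 129 × 18 + 1 × 2 = 2324 labels have been skipped so far.
Adding those back, label number 2322708 + 2324 = 2325032 at 30 labels/s is 77501 s + 2 f = 21 h 31 min 41 s frame 2, i.e. 21:31:41;02.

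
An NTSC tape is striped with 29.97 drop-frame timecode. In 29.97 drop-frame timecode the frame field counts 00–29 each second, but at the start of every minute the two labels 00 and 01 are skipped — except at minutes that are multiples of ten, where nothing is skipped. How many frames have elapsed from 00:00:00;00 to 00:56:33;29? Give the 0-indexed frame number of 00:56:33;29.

101717

As if non-drop at 30 labels/s: (0 × 3600 + 56 × 60 + 33) × 30 + 29 = 101819.
Minute boundaries passed: 56; those not divisible by 10: 56 − 5 = 51; dropped labels = 2 × 51 = 102.
Actual frame index = 101819 − 102 = 101717.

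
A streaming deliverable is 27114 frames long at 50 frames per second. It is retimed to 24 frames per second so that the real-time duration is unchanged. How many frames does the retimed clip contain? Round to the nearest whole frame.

13015 frames

Frames at target rate = 27114 × (24) / (50) = 325368/25 ≈ 13014.720.
Nearest whole frame: 13015.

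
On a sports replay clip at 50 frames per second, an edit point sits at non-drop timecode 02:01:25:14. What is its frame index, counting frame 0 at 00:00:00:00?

Total seconds to the label: (2 × 3600 + 1 × 60 + 25) = 7285.
Frame index = 7285 × 50 + 14 = 364264.

frame 364264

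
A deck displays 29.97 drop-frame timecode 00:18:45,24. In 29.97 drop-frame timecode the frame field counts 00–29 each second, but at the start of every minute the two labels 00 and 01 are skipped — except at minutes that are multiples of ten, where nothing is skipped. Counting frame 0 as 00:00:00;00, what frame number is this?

33740

Complete 10-minute blocks: 1, each 17982 frames → 17982.
Remaining 8 whole minutes in the current block: 1800 + 7 × 1798 = 14386 frames.
Within the current minute: 45 × 30 + 24 − 2 = 1372 (labels ;00/;01 skipped at this minute). Total = 17982 + 14386 + 1372 = 33740.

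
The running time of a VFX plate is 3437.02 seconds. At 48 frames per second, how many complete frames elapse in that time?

Frames = 3437.02 × 48 = 4124424/25 ≈ 164976.9600.
Complete frames: 164976.

164976 frames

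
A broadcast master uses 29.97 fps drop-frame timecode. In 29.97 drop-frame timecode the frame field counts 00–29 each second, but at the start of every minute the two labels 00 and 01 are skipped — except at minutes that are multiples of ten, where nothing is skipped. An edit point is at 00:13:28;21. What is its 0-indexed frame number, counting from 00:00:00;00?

As if non-drop at 30 labels/s: (0 × 3600 + 13 × 60 + 28) × 30 + 21 = 24261.
Minute boundaries passed: 13; those not divisible by 10: 13 − 1 = 12; dropped labels = 2 × 12 = 24.
Actual frame index = 24261 − 24 = 24237.

24237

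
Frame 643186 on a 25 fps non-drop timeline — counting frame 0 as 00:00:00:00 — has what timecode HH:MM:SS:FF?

07:08:47:11

643186 ÷ 25 = 25727 full seconds, remainder 11 frames.
25727 s = 7 h 8 min 47 s.
Timecode: 07:08:47:11.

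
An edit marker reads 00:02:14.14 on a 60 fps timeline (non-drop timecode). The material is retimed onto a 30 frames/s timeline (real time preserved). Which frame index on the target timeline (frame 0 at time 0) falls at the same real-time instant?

Source frame index: (0×3600 + 2×60 + 14) × 60 + 14 = 8054.
Real time: 8054 / (60) = 4027/30 s.
Target frame: (4027/30) × (30) = 4027.

frame 4027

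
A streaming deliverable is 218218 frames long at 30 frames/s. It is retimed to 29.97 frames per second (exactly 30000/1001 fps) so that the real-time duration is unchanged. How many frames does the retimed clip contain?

Target frames = source frames × (target rate / source rate) = 218218 × (30000/1001)/(30) = 218218 × 1000/1001 = 218000.

218000 frames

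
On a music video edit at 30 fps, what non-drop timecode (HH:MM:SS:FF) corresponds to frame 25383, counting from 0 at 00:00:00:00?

00:14:06:03

25383 ÷ 30 = 846 full seconds, remainder 3 frames.
846 s = 0 h 14 min 6 s.
Timecode: 00:14:06:03.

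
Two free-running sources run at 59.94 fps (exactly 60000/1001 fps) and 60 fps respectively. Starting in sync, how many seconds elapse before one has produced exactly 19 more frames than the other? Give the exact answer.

19019/60 seconds

The gap grows by |60 − 60000/1001| = 60/1001 frames per second.
Time for a 19-frame gap: 19 ÷ (60/1001) = 19019/60 s.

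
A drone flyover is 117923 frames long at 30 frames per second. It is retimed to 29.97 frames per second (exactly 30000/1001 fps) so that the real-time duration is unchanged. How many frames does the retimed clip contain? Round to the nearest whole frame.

117805 frames

Frames at target rate = 117923 × (30000/1001) / (30) = 9071000/77 ≈ 117805.195.
Nearest whole frame: 117805.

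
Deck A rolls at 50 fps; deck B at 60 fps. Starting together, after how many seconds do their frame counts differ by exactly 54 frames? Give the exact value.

5.4 seconds

The gap grows by |60 − 50| = 10 frames per second.
Time for a 54-frame gap: 54 ÷ (10) = 5.4 s.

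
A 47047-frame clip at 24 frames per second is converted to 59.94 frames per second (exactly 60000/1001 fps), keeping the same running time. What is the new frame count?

117500 frames

Target frames = source frames × (target rate / source rate) = 47047 × (60000/1001)/(24) = 47047 × 2500/1001 = 117500.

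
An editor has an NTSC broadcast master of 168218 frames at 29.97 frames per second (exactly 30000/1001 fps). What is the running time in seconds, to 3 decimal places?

5612.874 seconds

Running time = 168218 × 1001/30000 = 84193109/15000 s ≈ 5612.874 s.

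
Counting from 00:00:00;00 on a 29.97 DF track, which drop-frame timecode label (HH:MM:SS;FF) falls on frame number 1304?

00:00:43;14

Ten DF minutes hold 17982 frames, so frame 1304 lies in block 0 (frames 0–17981) with 1304 frames into that block.
The block's first minute is 1800 frames and the rest 1798 each; 1304 frames reaches minute 0, so 0 × 18 + 0 × 2 = 0 labels have been skipped so far.
Adding those back, label number 1304 + 0 = 1304 at 30 labels/s is 43 s + 14 f = 0 h 0 min 43 s frame 14, i.e. 00:00:43;14.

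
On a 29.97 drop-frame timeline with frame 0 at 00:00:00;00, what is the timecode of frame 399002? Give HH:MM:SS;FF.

Each 10-minute DF block holds 10 × 60 × 30 − 9 × 2 = 17982 frames. 399002 ÷ 17982 → 22 full blocks, remainder 3398.
Within the partial block the first minute is 1800 frames and each further minute 1798, so 1 further minute boundary passed. Total skipped labels = 18 × 22 + 2 × 1 = 398.
Non-drop label index = 399002 + 398 = 399400; at 30 labels/s that is 03:41:53:10, i.e. DF 03:41:53;10.

03:41:53;10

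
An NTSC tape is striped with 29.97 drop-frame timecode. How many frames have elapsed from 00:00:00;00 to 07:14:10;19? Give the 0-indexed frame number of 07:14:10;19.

As if non-drop at 30 labels/s: (7 × 3600 + 14 × 60 + 10) × 30 + 19 = 781519.
Minute boundaries passed: 434; those not divisible by 10: 434 − 43 = 391; dropped labels = 2 × 391 = 782.
Actual frame index = 781519 − 782 = 780737.

780737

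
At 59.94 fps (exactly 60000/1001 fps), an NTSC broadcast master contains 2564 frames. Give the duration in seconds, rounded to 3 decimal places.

Running time = 2564 × 1001/60000 = 641641/15000 s ≈ 42.776 s.

42.776 seconds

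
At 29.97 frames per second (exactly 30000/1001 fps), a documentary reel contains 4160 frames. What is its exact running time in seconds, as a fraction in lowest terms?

52052/375 seconds

Running time = 4160 ÷ (30000/1001) = 4160 × 1001/30000 = 52052/375 s.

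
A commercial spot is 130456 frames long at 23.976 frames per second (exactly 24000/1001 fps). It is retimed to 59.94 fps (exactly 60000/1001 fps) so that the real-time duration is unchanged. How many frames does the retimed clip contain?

Target frames = source frames × (target rate / source rate) = 130456 × (60000/1001)/(24000/1001) = 130456 × 5/2 = 326140.

326140 frames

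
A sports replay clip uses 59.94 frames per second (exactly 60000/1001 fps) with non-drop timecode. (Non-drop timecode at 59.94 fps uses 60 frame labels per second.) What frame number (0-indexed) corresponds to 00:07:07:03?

25623

Total seconds to the label: (0 × 3600 + 7 × 60 + 7) = 427.
Frame index = 427 × 60 + 3 = 25623.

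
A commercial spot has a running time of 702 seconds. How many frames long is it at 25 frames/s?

Frames = 702 × 25 = 17550.

17550 frames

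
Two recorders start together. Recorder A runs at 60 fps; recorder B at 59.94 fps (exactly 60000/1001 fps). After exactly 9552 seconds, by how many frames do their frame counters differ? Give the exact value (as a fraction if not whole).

A emits 60 × 9552 = 573120 frames; B emits 60000/1001 × 9552 = 573120000/1001.
Difference = 573120/1001 frames (≈ 572.5475); B is behind A.

573120/1001 frames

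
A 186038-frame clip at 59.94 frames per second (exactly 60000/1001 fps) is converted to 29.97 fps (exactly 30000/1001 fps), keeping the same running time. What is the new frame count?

Target frames = source frames × (target rate / source rate) = 186038 × (30000/1001)/(60000/1001) = 186038 × 1/2 = 93019.

93019 frames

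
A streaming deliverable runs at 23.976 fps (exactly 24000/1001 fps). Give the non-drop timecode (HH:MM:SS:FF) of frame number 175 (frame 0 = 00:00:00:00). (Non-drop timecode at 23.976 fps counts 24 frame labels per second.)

175 ÷ 24 = 7 full seconds, remainder 7 frames.
7 s = 0 h 0 min 7 s.
Timecode: 00:00:07:07.

00:00:07:07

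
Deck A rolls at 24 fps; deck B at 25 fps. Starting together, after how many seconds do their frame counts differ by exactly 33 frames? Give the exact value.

The gap grows by |25 − 24| = 1 frame per second.
Time for a 33-frame gap: 33 ÷ (1) = 33 s.

33 seconds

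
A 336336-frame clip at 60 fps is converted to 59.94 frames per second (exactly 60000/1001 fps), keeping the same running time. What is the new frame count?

336000 frames

Target frames = source frames × (target rate / source rate) = 336336 × (60000/1001)/(60) = 336336 × 1000/1001 = 336000.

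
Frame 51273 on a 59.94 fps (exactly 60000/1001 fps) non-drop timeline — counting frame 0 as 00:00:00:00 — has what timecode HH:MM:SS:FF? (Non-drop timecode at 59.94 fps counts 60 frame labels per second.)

51273 ÷ 60 = 854 full seconds, remainder 33 frames.
854 s = 0 h 14 min 14 s.
Timecode: 00:14:14:33.

00:14:14:33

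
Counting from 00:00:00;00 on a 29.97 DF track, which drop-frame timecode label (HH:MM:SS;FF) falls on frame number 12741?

00:07:05;05

Ten DF minutes hold 17982 frames, so frame 12741 lies in block 0 (frames 0–17981) with 12741 frames into that block.
The block's first minute is 1800 frames and the rest 1798 each; 12741 frames reaches minute 7, so 0 × 18 + 7 × 2 = 14 labels have been skipped so far.
Adding those back, label number 12741 + 14 = 12755 at 30 labels/s is 425 s + 5 f = 0 h 7 min 5 s frame 5, i.e. 00:07:05;05.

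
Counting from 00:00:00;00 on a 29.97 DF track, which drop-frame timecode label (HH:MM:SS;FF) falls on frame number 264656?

02:27:10;22

Ten DF minutes hold 17982 frames, so frame 264656 lies in block 14 (frames 251748–269729) with 12908 frames into that block.
The block's first minute is 1800 frames and the rest 1798 each; 12908 frames reaches minute 7, so 14 × 18 + 7 × 2 = 266 labels have been skipped so far.
Adding those back, label number 264656 + 266 = 264922 at 30 labels/s is 8830 s + 22 f = 2 h 27 min 10 s frame 22, i.e. 02:27:10;22.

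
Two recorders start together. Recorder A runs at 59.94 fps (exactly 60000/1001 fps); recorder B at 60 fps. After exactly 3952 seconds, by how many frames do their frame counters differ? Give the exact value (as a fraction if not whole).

A emits 60000/1001 × 3952 = 18240000/77 frames; B emits 60 × 3952 = 237120.
Difference = 18240/77 frames (≈ 236.8831); B is ahead of A.

18240/77 frames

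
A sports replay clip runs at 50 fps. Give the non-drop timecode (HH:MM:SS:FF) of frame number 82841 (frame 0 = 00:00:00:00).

00:27:36:41

82841 ÷ 50 = 1656 full seconds, remainder 41 frames.
1656 s = 0 h 27 min 36 s.
Timecode: 00:27:36:41.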